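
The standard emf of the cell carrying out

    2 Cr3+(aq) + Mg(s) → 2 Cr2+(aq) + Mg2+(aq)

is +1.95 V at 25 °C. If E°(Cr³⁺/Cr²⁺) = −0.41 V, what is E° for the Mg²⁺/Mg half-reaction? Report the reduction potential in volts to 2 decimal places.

−2.36 V

In the reaction as written the Cr³⁺/Cr²⁺ couple is reduced (cathode) and Mg²⁺/Mg is oxidized (anode), so E°cell = E°(Cr³⁺/Cr²⁺) − E°(Mg²⁺/Mg).
E°(Mg²⁺/Mg) = E°(cathode) − E°cell = −0.41 − (+1.95) = −2.36 V.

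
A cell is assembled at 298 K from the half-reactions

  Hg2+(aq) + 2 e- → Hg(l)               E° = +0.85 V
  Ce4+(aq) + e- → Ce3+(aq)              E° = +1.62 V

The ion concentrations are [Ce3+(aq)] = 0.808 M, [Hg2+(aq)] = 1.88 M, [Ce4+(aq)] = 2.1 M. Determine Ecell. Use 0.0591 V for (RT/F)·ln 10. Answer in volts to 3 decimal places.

+0.786 V

The Ce⁴⁺/Ce³⁺ couple has the more positive E°, so it is the cathode; Hg²⁺/Hg is the anode.
E°cell = E°cat − E°an = +1.62 − (+0.85) = +0.77 V; n = 2.
The balanced reaction is 2 Ce4+(aq) + Hg(l) → 2 Ce3+(aq) + Hg2+(aq), so Q = ([Ce3+(aq)]^2·[Hg2+(aq)]) / [Ce4+(aq)]^2 = 0.278 and log Q = −0.555.
By the Nernst equation, E = +0.77 − (0.0591/2)·(−0.555) = +0.786 V.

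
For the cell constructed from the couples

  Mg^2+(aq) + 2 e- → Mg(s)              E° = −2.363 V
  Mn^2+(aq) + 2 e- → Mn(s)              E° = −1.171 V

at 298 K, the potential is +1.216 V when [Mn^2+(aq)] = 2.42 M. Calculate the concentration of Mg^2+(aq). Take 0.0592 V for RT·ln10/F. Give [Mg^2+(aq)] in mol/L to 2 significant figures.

0.37 M

Mn²⁺/Mn is the cathode (higher E°); E°cell = −1.171 − (−2.363) = +1.192 V with n = 2.
From the Nernst equation, log Q = n(E° − E)/0.0592 = 2·(+1.192 − (+1.216))/0.0592 = −0.811.
For Mn^2+(aq) + Mg(s) → Mn(s) + Mg^2+(aq), the reaction quotient is Q = [Mg^2+(aq)] / [Mn^2+(aq)].
Isolating [Mg^2+(aq)] in Q = 10^{−0.811} yields log [Mg^2+(aq)] = −0.427, i.e. 0.37 M.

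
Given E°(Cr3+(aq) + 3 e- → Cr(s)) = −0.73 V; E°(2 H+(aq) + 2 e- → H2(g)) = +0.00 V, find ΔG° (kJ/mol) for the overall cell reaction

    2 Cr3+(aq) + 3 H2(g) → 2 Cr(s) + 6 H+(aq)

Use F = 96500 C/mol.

+423 kJ/mol

In the reaction as written Cr3+(aq) is reduced, so the Cr³⁺/Cr couple is the cathode and 2H⁺/H₂ is the anode.
E°cell = −0.73 − (+0.00) = −0.73 V; balancing electrons gives n = 6.
ΔG° = −nFE°cell = −(6)(96500)(−0.73) J/mol = +423 kJ/mol.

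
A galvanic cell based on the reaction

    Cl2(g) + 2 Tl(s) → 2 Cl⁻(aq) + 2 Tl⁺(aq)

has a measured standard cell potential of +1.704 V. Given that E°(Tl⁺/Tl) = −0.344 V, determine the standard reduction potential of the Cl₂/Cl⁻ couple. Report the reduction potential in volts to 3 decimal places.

In the reaction as written the Cl₂/Cl⁻ couple is reduced (cathode) and Tl⁺/Tl is oxidized (anode), so E°cell = E°(Cl₂/Cl⁻) − E°(Tl⁺/Tl).
E°(Cl₂/Cl⁻) = E°cell + E°(anode) = +1.704 + (−0.344) = +1.360 V.

+1.360 V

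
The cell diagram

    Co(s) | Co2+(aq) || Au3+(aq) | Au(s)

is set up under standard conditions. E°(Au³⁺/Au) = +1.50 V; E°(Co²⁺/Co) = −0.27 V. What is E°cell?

By convention the left-hand electrode in cell notation is the anode (oxidation) and the right-hand electrode is the cathode (reduction).
E°cell = E°(right) − E°(left) = +1.50 − (−0.27) = +1.77 V.

+1.77 V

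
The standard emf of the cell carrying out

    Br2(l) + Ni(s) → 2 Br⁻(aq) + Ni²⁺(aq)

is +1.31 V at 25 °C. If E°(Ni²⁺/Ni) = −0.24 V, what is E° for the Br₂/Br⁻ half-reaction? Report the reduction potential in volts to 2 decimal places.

+1.07 V

In the reaction as written the Br₂/Br⁻ couple is reduced (cathode) and Ni²⁺/Ni is oxidized (anode), so E°cell = E°(Br₂/Br⁻) − E°(Ni²⁺/Ni).
E°(Br₂/Br⁻) = E°cell + E°(anode) = +1.31 + (−0.24) = +1.07 V.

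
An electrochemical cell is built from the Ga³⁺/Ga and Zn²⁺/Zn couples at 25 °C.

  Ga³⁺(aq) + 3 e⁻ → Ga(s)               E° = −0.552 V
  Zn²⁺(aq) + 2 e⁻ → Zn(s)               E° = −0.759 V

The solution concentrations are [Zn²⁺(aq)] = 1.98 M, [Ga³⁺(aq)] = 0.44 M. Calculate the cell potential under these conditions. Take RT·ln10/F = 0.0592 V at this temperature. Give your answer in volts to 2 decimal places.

Since E°(Ga³⁺/Ga) > E°(Zn²⁺/Zn), Ga³⁺/Ga serves as the cathode.
The standard potential is −0.552 − (−0.759) = +0.207 V and the balanced reaction transfers n = 6 electrons.
For the overall reaction 2 Ga³⁺(aq) + 3 Zn(s) → 2 Ga(s) + 3 Zn²⁺(aq), Q = [Zn²⁺(aq)]^3 / [Ga³⁺(aq)]^2 = 40.1, giving log Q = 1.603.
Applying E = E° − (RT ln10/nF)·log Q gives +0.207 − (0.0592/6)(1.603) = +0.19 V.

+0.19 V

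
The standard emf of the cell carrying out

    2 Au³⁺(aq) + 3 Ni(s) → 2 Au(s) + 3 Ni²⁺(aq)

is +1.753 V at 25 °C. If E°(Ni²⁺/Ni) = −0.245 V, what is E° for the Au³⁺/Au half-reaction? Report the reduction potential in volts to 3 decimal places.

In the reaction as written the Au³⁺/Au couple is reduced (cathode) and Ni²⁺/Ni is oxidized (anode), so E°cell = E°(Au³⁺/Au) − E°(Ni²⁺/Ni).
E°(Au³⁺/Au) = E°cell + E°(anode) = +1.753 + (−0.245) = +1.508 V.

+1.508 V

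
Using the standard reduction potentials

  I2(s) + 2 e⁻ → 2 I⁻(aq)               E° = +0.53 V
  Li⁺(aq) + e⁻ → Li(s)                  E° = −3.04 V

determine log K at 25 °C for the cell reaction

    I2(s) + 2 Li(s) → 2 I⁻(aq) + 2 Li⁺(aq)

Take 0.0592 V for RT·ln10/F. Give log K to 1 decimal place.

The I₂/I⁻ couple is reduced (cathode); E°cell = +0.53 − (−3.04) = +3.57 V with n = 2.
At equilibrium E = 0, so log K = nE°cell / 0.0592 = (2)(+3.57) / 0.0592 = 120.6.

log K = 120.6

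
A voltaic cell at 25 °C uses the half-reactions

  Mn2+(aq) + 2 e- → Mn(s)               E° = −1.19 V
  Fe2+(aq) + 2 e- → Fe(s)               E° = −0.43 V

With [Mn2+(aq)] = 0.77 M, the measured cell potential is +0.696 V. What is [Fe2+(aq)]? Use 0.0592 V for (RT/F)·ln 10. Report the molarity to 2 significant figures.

0.0053 M

The Fe²⁺/Fe couple has the larger reduction potential, so it is the cathode: E°cell = −0.43 − (−1.19) = +0.76 V and n = 2.
From the Nernst equation, log Q = n(E° − E)/0.0592 = 2·(+0.76 − (+0.696))/0.0592 = 2.162.
For Fe2+(aq) + Mn(s) → Fe(s) + Mn2+(aq), the reaction quotient is Q = [Mn2+(aq)] / [Fe2+(aq)].
Solving for the unknown gives log [Fe2+(aq)] = −2.276, so [Fe2+(aq)] ≈ 0.0053 M.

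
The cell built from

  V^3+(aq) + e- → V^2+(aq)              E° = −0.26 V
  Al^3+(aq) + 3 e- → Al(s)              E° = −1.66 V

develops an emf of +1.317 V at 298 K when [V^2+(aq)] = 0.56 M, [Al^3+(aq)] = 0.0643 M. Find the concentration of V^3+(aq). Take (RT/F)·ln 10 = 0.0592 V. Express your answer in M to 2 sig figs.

The V³⁺/V²⁺ couple has the larger reduction potential, so it is the cathode: E°cell = −0.26 − (−1.66) = +1.40 V and n = 3.
From the Nernst equation, log Q = n(E° − E)/0.0592 = 3·(+1.40 − (+1.317))/0.0592 = 4.206.
The balanced reaction is 3 V^3+(aq) + Al(s) → 3 V^2+(aq) + Al^3+(aq), so Q = ([V^2+(aq)]^3·[Al^3+(aq)]) / [V^3+(aq)]^3.
Substituting the known concentrations and solving, log [V^3+(aq)] = −2.051 and [V^3+(aq)] = 0.0089 M.

0.0089 M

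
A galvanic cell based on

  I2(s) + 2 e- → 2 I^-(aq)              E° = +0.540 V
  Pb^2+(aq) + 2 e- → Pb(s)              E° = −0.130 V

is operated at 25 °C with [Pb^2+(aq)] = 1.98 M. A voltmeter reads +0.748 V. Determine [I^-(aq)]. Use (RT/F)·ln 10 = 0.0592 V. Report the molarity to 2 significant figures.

0.034 M

With I₂/I⁻ at the cathode and Pb²⁺/Pb at the anode, E°cell = +0.540 − (−0.130) = +0.670 V (n = 2).
From the Nernst equation, log Q = n(E° − E)/0.0592 = 2·(+0.670 − (+0.748))/0.0592 = −2.635.
The balanced reaction is I2(s) + Pb(s) → 2 I^-(aq) + Pb^2+(aq), so Q = [I^-(aq)]^2·[Pb^2+(aq)].
Substituting the known concentrations and solving, log [I^-(aq)] = −1.466 and [I^-(aq)] = 0.034 M.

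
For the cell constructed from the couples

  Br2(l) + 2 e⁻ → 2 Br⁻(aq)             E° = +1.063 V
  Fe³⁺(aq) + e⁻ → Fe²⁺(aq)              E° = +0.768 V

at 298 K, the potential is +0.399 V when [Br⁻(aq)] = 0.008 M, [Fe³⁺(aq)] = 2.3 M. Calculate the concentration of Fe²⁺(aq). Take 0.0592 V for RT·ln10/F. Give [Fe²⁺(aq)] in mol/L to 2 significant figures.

1.1 M

The Br₂/Br⁻ couple has the larger reduction potential, so it is the cathode: E°cell = +1.063 − (+0.768) = +0.295 V and n = 2.
Rearranging E = E° − (0.0592/n)·log Q gives log Q = 2(+0.295 − (+0.399))/0.0592 = −3.514.
For Br2(l) + 2 Fe²⁺(aq) → 2 Br⁻(aq) + 2 Fe³⁺(aq), the reaction quotient is Q = ([Br⁻(aq)]^2·[Fe³⁺(aq)]^2) / [Fe²⁺(aq)]^2.
Isolating [Fe²⁺(aq)] in Q = 10^{−3.514} yields log [Fe²⁺(aq)] = 0.022, i.e. 1.1 M.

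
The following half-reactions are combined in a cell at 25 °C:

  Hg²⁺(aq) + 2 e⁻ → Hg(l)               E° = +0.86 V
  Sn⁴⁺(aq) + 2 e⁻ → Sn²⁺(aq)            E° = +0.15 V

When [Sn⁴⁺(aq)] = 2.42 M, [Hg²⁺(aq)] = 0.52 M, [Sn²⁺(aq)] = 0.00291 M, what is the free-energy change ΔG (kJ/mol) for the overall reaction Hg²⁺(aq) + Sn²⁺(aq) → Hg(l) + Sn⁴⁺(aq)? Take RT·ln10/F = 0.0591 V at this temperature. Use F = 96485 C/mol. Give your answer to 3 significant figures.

−119 kJ/mol

The standard cell potential is +0.86 − (+0.15) = +0.71 V, with n = 2 electrons in the balanced equation.
Q = [Sn⁴⁺(aq)] / ([Hg²⁺(aq)]·[Sn²⁺(aq)]) = 1.6×10^3, so log Q = 3.204 and E = +0.71 − (0.0591/2)(3.204) = +0.6153 V.
Then ΔG = −nFE = −2 × 96485 × +0.6153 J/mol = −119 kJ/mol.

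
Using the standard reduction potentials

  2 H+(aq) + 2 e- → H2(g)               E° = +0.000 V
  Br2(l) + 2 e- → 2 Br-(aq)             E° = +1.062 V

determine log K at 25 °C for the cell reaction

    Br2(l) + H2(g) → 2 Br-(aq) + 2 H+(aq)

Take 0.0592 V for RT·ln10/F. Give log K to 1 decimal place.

log K = 35.9

The Br₂/Br⁻ couple is reduced (cathode); E°cell = +1.062 − (+0.000) = +1.062 V with n = 2.
At equilibrium E = 0, so log K = nE°cell / 0.0592 = (2)(+1.062) / 0.0592 = 35.9.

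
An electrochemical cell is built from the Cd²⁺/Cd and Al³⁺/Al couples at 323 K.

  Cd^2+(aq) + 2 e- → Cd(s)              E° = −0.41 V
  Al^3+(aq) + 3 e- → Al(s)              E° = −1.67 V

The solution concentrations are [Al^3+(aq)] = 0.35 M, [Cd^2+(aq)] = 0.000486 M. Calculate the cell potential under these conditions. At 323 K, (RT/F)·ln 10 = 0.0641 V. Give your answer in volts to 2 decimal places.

Cd²⁺/Cd is reduced (cathode, E° = −0.41 V) and Al³⁺/Al is oxidized (anode).
The standard potential is −0.41 − (−1.67) = +1.26 V and the balanced reaction transfers n = 6 electrons.
For the overall reaction 3 Cd^2+(aq) + 2 Al(s) → 3 Cd(s) + 2 Al^3+(aq), Q = [Al^3+(aq)]^2 / [Cd^2+(aq)]^3 = 1.07×10^9, giving log Q = 9.028.
Applying E = E° − (RT ln10/nF)·log Q gives +1.26 − (0.0641/6)(9.028) = +1.16 V.

+1.16 V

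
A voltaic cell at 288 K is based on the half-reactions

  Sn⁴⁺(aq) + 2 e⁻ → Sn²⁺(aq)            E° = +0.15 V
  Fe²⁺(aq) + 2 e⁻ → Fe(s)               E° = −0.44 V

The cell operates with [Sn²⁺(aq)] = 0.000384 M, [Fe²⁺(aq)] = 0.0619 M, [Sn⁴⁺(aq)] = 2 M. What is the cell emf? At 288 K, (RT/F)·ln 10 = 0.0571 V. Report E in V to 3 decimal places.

Since E°(Sn⁴⁺/Sn²⁺) > E°(Fe²⁺/Fe), Sn⁴⁺/Sn²⁺ serves as the cathode.
The standard potential is +0.15 − (−0.44) = +0.59 V and the balanced reaction transfers n = 2 electrons.
For the overall reaction Sn⁴⁺(aq) + Fe(s) → Sn²⁺(aq) + Fe²⁺(aq), Q = ([Sn²⁺(aq)]·[Fe²⁺(aq)]) / [Sn⁴⁺(aq)] = 1.19×10^−5, giving log Q = −4.925.
E = E° − (0.0571/n)·log Q = +0.59 − (0.0571/2)(−4.925) = +0.731 V.

+0.731 V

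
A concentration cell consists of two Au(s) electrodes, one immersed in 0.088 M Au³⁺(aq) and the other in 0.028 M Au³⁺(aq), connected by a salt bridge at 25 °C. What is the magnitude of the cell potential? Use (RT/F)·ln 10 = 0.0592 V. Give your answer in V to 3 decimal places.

0.010 V

For a concentration cell E°cell = 0, since both electrodes use the same couple.
The compartment with the higher Au³⁺(aq) concentration (0.088 M) acts as the cathode; ions are reduced there and produced at the dilute (0.028 M) anode.
With n = 3, Ecell = −(0.0592/3)·log([dilute]/[conc]) = −(0.0592/3)·log(0.028/0.088) = +0.010 V.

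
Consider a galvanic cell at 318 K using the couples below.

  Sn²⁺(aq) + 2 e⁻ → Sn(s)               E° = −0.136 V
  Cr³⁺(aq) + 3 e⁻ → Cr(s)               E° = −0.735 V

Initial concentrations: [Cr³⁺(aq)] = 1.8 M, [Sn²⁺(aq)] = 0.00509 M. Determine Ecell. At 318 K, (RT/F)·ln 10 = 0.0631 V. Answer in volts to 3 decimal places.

+0.521 V

The Sn²⁺/Sn couple has the more positive E°, so it is the cathode; Cr³⁺/Cr is the anode.
E°cell = E°cat − E°an = −0.136 − (−0.735) = +0.599 V; n = 6.
Balancing gives 3 Sn²⁺(aq) + 2 Cr(s) → 3 Sn(s) + 2 Cr³⁺(aq); hence Q = [Cr³⁺(aq)]^2 / [Sn²⁺(aq)]^3 = 2.46×10^7 (log Q = 7.390).
By the Nernst equation, E = +0.599 − (0.0631/6)·(7.390) = +0.521 V.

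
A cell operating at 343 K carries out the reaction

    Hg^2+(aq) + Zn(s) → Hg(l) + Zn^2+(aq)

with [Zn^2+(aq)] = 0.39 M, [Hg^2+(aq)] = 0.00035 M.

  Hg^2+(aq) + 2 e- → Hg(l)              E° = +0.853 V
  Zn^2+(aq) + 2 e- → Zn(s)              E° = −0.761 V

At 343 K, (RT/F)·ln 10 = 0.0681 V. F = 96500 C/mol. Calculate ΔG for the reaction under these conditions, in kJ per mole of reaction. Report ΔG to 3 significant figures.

−291 kJ/mol

E°cell = +0.853 − (−0.761) = +1.614 V; the balanced reaction transfers n = 2 electrons.
Q = [Zn^2+(aq)] / [Hg^2+(aq)] = 1.11×10^3, so log Q = 3.047 and E = +1.614 − (0.0681/2)(3.047) = +1.5102 V.
Then ΔG = −nFE = −2 × 96500 × +1.5102 J/mol = −291 kJ/mol.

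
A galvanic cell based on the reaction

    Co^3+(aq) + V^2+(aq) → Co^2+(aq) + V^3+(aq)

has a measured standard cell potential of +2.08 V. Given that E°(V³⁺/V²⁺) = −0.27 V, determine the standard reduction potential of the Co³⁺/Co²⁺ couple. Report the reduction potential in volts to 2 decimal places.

+1.81 V

In the reaction as written the Co³⁺/Co²⁺ couple is reduced (cathode) and V³⁺/V²⁺ is oxidized (anode), so E°cell = E°(Co³⁺/Co²⁺) − E°(V³⁺/V²⁺).
E°(Co³⁺/Co²⁺) = E°cell + E°(anode) = +2.08 + (−0.27) = +1.81 V.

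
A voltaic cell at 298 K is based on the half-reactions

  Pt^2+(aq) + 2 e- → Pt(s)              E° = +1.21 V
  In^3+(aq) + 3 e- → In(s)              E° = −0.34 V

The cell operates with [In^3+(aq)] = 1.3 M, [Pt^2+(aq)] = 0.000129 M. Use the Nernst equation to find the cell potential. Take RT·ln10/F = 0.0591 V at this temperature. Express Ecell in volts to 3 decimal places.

Pt²⁺/Pt is reduced (cathode, E° = +1.21 V) and In³⁺/In is oxidized (anode).
The standard potential is +1.21 − (−0.34) = +1.55 V and the balanced reaction transfers n = 6 electrons.
Balancing gives 3 Pt^2+(aq) + 2 In(s) → 3 Pt(s) + 2 In^3+(aq); hence Q = [In^3+(aq)]^2 / [Pt^2+(aq)]^3 = 7.87×10^11 (log Q = 11.896).
Applying E = E° − (RT ln10/nF)·log Q gives +1.55 − (0.0591/6)(11.896) = +1.433 V.

+1.433 V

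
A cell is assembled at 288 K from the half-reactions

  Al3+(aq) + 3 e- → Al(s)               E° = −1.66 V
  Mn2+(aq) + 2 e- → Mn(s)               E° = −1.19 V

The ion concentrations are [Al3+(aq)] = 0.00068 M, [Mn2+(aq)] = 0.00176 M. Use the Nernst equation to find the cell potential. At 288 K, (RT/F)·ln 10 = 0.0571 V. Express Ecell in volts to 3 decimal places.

+0.452 V

Since E°(Mn²⁺/Mn) > E°(Al³⁺/Al), Mn²⁺/Mn serves as the cathode.
E°cell = −1.19 − (−1.66) = +0.47 V, with n = 6 electrons transferred.
The balanced reaction is 3 Mn2+(aq) + 2 Al(s) → 3 Mn(s) + 2 Al3+(aq), so Q = [Al3+(aq)]^2 / [Mn2+(aq)]^3 = 84.8 and log Q = 1.928.
E = E° − (0.0571/n)·log Q = +0.47 − (0.0571/6)(1.928) = +0.452 V.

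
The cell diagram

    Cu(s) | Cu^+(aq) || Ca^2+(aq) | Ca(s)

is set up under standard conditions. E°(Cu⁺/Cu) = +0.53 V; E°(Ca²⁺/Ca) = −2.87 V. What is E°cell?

By convention the left-hand electrode in cell notation is the anode (oxidation) and the right-hand electrode is the cathode (reduction).
E°cell = E°(right) − E°(left) = −2.87 − (+0.53) = −3.40 V.
The negative sign shows that, as written, the cell would require an external voltage to drive the reaction.

−3.40 V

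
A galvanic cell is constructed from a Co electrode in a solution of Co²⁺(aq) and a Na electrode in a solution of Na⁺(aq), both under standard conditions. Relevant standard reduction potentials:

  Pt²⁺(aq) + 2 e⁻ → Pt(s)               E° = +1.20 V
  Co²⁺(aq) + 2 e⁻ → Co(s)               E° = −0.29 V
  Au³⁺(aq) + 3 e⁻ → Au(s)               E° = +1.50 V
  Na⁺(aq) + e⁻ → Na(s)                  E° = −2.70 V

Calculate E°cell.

+2.41 V

Of the two couples in this cell, the one with the more positive reduction potential is reduced at the cathode: here that is Co²⁺/Co (−0.29 V); Na⁺/Na (−2.70 V) is the anode.
E°cell = E°(cathode) − E°(anode) = −0.29 − (−2.70) = +2.41 V.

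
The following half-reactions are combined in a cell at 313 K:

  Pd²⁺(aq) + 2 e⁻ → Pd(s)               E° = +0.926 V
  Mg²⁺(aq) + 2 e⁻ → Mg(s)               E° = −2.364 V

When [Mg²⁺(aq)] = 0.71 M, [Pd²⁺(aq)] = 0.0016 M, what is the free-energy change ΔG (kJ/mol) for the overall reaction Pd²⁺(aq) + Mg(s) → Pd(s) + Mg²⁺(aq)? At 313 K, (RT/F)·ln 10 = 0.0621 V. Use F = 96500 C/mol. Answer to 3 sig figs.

The standard cell potential is +0.926 − (−2.364) = +3.290 V, with n = 2 electrons in the balanced equation.
Q = [Mg²⁺(aq)] / [Pd²⁺(aq)] = 444, so log Q = 2.647 and E = +3.290 − (0.0621/2)(2.647) = +3.2078 V.
ΔG = −nFE = −(2)(96500)(+3.2078) J/mol = −619 kJ/mol.

−619 kJ/mol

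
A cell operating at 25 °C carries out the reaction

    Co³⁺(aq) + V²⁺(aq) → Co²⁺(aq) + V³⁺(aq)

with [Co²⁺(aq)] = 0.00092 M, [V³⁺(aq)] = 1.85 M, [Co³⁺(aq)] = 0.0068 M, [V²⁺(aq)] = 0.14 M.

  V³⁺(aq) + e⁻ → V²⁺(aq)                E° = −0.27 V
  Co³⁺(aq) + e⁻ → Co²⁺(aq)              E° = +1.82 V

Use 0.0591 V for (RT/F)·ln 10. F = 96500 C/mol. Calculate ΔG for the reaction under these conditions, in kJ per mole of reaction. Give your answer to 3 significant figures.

−200 kJ/mol

The standard cell potential is +1.82 − (−0.27) = +2.09 V, with n = 1 electron in the balanced equation.
The reaction quotient is ([Co²⁺(aq)]·[V³⁺(aq)]) / ([Co³⁺(aq)]·[V²⁺(aq)]) = 1.79; by Nernst, E = +2.09 − (0.0591/1)(0.252) = +2.0751 V.
Then ΔG = −nFE = −1 × 96500 × +2.0751 J/mol = −200 kJ/mol.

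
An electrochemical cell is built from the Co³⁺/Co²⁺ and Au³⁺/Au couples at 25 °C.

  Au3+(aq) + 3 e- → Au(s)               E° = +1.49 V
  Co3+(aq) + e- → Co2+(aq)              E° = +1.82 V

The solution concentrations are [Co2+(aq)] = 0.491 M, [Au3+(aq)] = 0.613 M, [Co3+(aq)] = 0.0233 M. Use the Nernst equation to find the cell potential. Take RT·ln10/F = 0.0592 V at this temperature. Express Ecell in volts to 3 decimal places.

+0.256 V

Since E°(Co³⁺/Co²⁺) > E°(Au³⁺/Au), Co³⁺/Co²⁺ serves as the cathode.
E°cell = +1.82 − (+1.49) = +0.33 V, with n = 3 electrons transferred.
For the overall reaction 3 Co3+(aq) + Au(s) → 3 Co2+(aq) + Au3+(aq), Q = ([Co2+(aq)]^3·[Au3+(aq)]) / [Co3+(aq)]^3 = 5.74×10^3, giving log Q = 3.759.
E = E° − (0.0592/n)·log Q = +0.33 − (0.0592/3)(3.759) = +0.256 V.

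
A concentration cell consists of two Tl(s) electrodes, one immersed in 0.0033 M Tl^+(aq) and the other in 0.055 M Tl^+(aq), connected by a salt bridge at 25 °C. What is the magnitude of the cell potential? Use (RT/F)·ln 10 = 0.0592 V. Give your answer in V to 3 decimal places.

For a concentration cell E°cell = 0, since both electrodes use the same couple.
The compartment with the higher Tl^+(aq) concentration (0.055 M) acts as the cathode; ions are reduced there and produced at the dilute (0.0033 M) anode.
With n = 1, Ecell = −(0.0592/1)·log([dilute]/[conc]) = −(0.0592/1)·log(0.0033/0.055) = +0.072 V.

0.072 V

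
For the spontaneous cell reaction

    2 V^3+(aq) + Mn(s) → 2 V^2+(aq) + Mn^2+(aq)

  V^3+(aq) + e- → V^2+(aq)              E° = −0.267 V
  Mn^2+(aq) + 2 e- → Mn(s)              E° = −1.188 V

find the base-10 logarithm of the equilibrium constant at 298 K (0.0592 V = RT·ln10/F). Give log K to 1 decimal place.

The V³⁺/V²⁺ couple is reduced (cathode); E°cell = −0.267 − (−1.188) = +0.921 V with n = 2.
At equilibrium E = 0, so log K = nE°cell / 0.0592 = (2)(+0.921) / 0.0592 = 31.1.

log K = 31.1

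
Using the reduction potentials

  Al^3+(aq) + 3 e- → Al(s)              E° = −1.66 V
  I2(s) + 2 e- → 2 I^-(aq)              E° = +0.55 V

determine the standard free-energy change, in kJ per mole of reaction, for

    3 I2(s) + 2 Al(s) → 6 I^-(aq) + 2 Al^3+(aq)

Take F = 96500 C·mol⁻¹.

−1280 kJ/mol

In the reaction as written I2(s) is reduced, so the I₂/I⁻ couple is the cathode and Al³⁺/Al is the anode.
E°cell = +0.55 − (−1.66) = +2.21 V; balancing electrons gives n = 6.
ΔG° = −nFE°cell = −(6)(96500)(+2.21) J/mol = −1280 kJ/mol.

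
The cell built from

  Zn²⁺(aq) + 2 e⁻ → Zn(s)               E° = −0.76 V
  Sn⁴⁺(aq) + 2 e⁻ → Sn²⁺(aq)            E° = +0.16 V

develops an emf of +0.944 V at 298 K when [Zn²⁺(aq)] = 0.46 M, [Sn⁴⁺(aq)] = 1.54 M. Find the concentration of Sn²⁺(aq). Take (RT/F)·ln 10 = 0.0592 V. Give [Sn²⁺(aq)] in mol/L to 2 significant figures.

Sn⁴⁺/Sn²⁺ is the cathode (higher E°); E°cell = +0.16 − (−0.76) = +0.92 V with n = 2.
Rearranging E = E° − (0.0592/n)·log Q gives log Q = 2(+0.92 − (+0.944))/0.0592 = −0.811.
For Sn⁴⁺(aq) + Zn(s) → Sn²⁺(aq) + Zn²⁺(aq), the reaction quotient is Q = ([Sn²⁺(aq)]·[Zn²⁺(aq)]) / [Sn⁴⁺(aq)].
Solving for the unknown gives log [Sn²⁺(aq)] = −0.286, so [Sn²⁺(aq)] ≈ 0.52 M.

0.52 M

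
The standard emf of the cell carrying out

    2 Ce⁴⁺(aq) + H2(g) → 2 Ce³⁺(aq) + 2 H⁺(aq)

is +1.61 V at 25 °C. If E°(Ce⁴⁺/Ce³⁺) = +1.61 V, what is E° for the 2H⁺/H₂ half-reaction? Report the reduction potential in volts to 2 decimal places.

+0.00 V

In the reaction as written the Ce⁴⁺/Ce³⁺ couple is reduced (cathode) and 2H⁺/H₂ is oxidized (anode), so E°cell = E°(Ce⁴⁺/Ce³⁺) − E°(2H⁺/H₂).
E°(2H⁺/H₂) = E°(cathode) − E°cell = +1.61 − (+1.61) = +0.00 V.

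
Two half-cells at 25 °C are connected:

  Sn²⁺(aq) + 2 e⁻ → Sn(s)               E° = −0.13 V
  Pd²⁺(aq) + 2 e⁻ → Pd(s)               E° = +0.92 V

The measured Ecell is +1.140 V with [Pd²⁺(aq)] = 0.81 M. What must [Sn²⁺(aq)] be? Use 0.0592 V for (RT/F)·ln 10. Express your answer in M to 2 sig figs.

0.00074 M

The Pd²⁺/Pd couple has the larger reduction potential, so it is the cathode: E°cell = +0.92 − (−0.13) = +1.05 V and n = 2.
Since E = E° − (0.0592/n)·log Q, log Q = n(E° − E)/0.0592 = −3.041.
The balanced reaction is Pd²⁺(aq) + Sn(s) → Pd(s) + Sn²⁺(aq), so Q = [Sn²⁺(aq)] / [Pd²⁺(aq)].
Solving for the unknown gives log [Sn²⁺(aq)] = −3.133, so [Sn²⁺(aq)] ≈ 0.00074 M.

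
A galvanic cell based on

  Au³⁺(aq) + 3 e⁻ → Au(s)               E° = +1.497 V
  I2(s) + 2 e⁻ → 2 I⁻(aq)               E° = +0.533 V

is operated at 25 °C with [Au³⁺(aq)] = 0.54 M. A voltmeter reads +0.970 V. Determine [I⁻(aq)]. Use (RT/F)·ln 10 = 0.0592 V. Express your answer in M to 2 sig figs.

1.6 M

Au³⁺/Au is the cathode (higher E°); E°cell = +1.497 − (+0.533) = +0.964 V with n = 6.
From the Nernst equation, log Q = n(E° − E)/0.0592 = 6·(+0.964 − (+0.970))/0.0592 = −0.608.
For 2 Au³⁺(aq) + 6 I⁻(aq) → 2 Au(s) + 3 I2(s), the reaction quotient is Q = 1 / ([Au³⁺(aq)]^2·[I⁻(aq)]^6).
Substituting the known concentrations and solving, log [I⁻(aq)] = 0.191 and [I⁻(aq)] = 1.6 M.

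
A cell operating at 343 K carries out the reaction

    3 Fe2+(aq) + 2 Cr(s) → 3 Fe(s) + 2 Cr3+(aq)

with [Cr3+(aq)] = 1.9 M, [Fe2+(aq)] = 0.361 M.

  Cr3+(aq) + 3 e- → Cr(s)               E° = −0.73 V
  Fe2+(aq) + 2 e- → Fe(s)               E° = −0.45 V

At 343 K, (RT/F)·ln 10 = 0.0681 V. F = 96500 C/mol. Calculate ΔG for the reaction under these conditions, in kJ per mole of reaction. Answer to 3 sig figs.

−150 kJ/mol

With Fe²⁺/Fe reduced at the cathode, E°cell = −0.45 − (−0.73) = +0.28 V and n = 6.
The reaction quotient is [Cr3+(aq)]^2 / [Fe2+(aq)]^3 = 76.7; by Nernst, E = +0.28 − (0.0681/6)(1.885) = +0.2586 V.
Then ΔG = −nFE = −6 × 96500 × +0.2586 J/mol = −150 kJ/mol.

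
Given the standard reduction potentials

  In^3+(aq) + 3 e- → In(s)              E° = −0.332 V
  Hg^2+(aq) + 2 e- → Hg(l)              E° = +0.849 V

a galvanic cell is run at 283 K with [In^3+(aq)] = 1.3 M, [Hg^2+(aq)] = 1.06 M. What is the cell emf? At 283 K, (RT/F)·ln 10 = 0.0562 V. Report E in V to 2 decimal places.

The Hg²⁺/Hg couple has the more positive E°, so it is the cathode; In³⁺/In is the anode.
The standard potential is +0.849 − (−0.332) = +1.181 V and the balanced reaction transfers n = 6 electrons.
Balancing gives 3 Hg^2+(aq) + 2 In(s) → 3 Hg(l) + 2 In^3+(aq); hence Q = [In^3+(aq)]^2 / [Hg^2+(aq)]^3 = 1.42 (log Q = 0.152).
By the Nernst equation, E = +1.181 − (0.0562/6)·(0.152) = +1.18 V.

+1.18 V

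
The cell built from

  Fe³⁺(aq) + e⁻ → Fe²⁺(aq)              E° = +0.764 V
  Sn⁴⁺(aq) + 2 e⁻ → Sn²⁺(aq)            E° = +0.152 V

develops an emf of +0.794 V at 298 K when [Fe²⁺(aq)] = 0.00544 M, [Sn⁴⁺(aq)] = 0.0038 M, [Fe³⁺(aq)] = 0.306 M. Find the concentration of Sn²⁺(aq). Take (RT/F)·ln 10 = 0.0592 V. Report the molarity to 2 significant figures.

1.7 M

The Fe³⁺/Fe²⁺ couple has the larger reduction potential, so it is the cathode: E°cell = +0.764 − (+0.152) = +0.612 V and n = 2.
From the Nernst equation, log Q = n(E° − E)/0.0592 = 2·(+0.612 − (+0.794))/0.0592 = −6.149.
The balanced reaction is 2 Fe³⁺(aq) + Sn²⁺(aq) → 2 Fe²⁺(aq) + Sn⁴⁺(aq), so Q = ([Fe²⁺(aq)]^2·[Sn⁴⁺(aq)]) / ([Fe³⁺(aq)]^2·[Sn²⁺(aq)]).
Solving for the unknown gives log [Sn²⁺(aq)] = 0.229, so [Sn²⁺(aq)] ≈ 1.7 M.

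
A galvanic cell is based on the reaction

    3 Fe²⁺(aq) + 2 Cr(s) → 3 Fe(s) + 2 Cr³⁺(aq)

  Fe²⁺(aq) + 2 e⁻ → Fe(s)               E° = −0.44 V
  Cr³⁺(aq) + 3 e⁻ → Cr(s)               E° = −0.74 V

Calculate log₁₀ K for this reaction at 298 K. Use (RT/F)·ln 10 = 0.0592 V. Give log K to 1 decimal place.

The Fe²⁺/Fe couple is reduced (cathode); E°cell = −0.44 − (−0.74) = +0.30 V with n = 6.
At equilibrium E = 0, so log K = nE°cell / 0.0592 = (6)(+0.30) / 0.0592 = 30.4.

log K = 30.4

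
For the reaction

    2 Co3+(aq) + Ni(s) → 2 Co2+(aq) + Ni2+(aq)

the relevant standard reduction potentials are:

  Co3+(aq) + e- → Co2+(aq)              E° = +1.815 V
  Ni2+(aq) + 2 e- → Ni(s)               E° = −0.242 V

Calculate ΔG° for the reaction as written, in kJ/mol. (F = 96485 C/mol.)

−397 kJ/mol

In the reaction as written Co3+(aq) is reduced, so the Co³⁺/Co²⁺ couple is the cathode and Ni²⁺/Ni is the anode.
E°cell = +1.815 − (−0.242) = +2.057 V; balancing electrons gives n = 2.
ΔG° = −nFE°cell = −(2)(96485)(+2.057) J/mol = −397 kJ/mol.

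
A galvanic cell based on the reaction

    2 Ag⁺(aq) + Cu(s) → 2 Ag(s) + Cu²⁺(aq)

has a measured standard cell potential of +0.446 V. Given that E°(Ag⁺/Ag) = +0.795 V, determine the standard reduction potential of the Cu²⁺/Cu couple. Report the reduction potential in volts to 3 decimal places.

+0.349 V

In the reaction as written the Ag⁺/Ag couple is reduced (cathode) and Cu²⁺/Cu is oxidized (anode), so E°cell = E°(Ag⁺/Ag) − E°(Cu²⁺/Cu).
E°(Cu²⁺/Cu) = E°(cathode) − E°cell = +0.795 − (+0.446) = +0.349 V.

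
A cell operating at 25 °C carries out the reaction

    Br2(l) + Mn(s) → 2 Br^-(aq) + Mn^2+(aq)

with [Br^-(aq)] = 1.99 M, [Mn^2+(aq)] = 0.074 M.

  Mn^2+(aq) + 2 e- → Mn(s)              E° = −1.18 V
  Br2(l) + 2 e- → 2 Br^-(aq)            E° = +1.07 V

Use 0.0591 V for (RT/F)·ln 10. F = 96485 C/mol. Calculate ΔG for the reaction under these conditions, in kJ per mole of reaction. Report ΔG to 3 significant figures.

E°cell = +1.07 − (−1.18) = +2.25 V; the balanced reaction transfers n = 2 electrons.
The reaction quotient is [Br^-(aq)]^2·[Mn^2+(aq)] = 0.293; by Nernst, E = +2.25 − (0.0591/2)(−0.533) = +2.2658 V.
Then ΔG = −nFE = −2 × 96485 × +2.2658 J/mol = −437 kJ/mol.

−437 kJ/mol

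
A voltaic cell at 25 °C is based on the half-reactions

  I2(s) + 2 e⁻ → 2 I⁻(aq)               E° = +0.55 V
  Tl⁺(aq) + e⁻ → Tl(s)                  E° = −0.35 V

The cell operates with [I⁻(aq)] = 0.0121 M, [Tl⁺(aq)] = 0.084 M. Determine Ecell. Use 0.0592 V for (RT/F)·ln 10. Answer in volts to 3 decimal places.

I₂/I⁻ is reduced (cathode, E° = +0.55 V) and Tl⁺/Tl is oxidized (anode).
E°cell = +0.55 − (−0.35) = +0.90 V, with n = 2 electrons transferred.
Balancing gives I2(s) + 2 Tl(s) → 2 I⁻(aq) + 2 Tl⁺(aq); hence Q = [I⁻(aq)]^2·[Tl⁺(aq)]^2 = 1.03×10^−6 (log Q = −5.986).
E = E° − (0.0592/n)·log Q = +0.90 − (0.0592/2)(−5.986) = +1.077 V.

+1.077 V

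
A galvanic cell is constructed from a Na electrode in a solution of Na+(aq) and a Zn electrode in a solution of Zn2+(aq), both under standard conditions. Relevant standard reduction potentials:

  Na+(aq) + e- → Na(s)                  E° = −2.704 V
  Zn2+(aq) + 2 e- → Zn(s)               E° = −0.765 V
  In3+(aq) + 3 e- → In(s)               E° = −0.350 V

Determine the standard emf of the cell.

The Zn²⁺/Zn couple has the higher E°, so Zn ion is reduced (cathode) and Na is oxidized (anode).
E°cell = E°(cathode) − E°(anode) = −0.765 − (−2.704) = +1.939 V.

+1.939 V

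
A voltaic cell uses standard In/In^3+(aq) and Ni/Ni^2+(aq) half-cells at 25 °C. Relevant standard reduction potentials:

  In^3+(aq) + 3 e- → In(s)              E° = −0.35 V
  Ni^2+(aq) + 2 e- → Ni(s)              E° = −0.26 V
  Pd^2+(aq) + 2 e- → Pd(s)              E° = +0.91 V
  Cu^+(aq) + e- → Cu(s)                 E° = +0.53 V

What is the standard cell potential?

+0.09 V

The Ni²⁺/Ni couple has the higher E°, so Ni ion is reduced (cathode) and In is oxidized (anode).
E°cell = E°(cathode) − E°(anode) = −0.26 − (−0.35) = +0.09 V.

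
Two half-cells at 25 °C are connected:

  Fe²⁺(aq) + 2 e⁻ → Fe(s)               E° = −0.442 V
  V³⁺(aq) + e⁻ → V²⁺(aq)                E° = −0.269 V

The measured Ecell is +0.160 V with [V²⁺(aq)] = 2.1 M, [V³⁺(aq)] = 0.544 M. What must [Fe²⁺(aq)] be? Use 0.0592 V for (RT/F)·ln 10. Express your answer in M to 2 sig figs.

V³⁺/V²⁺ is the cathode (higher E°); E°cell = −0.269 − (−0.442) = +0.173 V with n = 2.
Rearranging E = E° − (0.0592/n)·log Q gives log Q = 2(+0.173 − (+0.160))/0.0592 = 0.439.
For 2 V³⁺(aq) + Fe(s) → 2 V²⁺(aq) + Fe²⁺(aq), the reaction quotient is Q = ([V²⁺(aq)]^2·[Fe²⁺(aq)]) / [V³⁺(aq)]^2.
Solving for the unknown gives log [Fe²⁺(aq)] = −0.734, so [Fe²⁺(aq)] ≈ 0.18 M.

0.18 M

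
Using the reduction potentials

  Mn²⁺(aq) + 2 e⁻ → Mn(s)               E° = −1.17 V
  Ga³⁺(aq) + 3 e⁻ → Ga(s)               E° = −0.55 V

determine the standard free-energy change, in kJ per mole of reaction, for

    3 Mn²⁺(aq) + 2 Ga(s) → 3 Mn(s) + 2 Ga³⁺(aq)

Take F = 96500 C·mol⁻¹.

In the reaction as written Mn²⁺(aq) is reduced, so the Mn²⁺/Mn couple is the cathode and Ga³⁺/Ga is the anode.
E°cell = −1.17 − (−0.55) = −0.62 V; balancing electrons gives n = 6.
ΔG° = −nFE°cell = −(6)(96500)(−0.62) J/mol = +359 kJ/mol.

+359 kJ/mol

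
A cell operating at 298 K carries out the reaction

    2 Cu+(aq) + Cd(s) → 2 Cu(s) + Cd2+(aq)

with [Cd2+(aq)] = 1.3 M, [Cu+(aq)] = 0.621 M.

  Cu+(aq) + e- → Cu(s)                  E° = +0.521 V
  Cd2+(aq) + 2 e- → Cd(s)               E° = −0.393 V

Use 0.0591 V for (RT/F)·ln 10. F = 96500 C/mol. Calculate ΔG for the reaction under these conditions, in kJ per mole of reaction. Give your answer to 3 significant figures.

−173 kJ/mol

E°cell = +0.521 − (−0.393) = +0.914 V; the balanced reaction transfers n = 2 electrons.
Q = [Cd2+(aq)] / [Cu+(aq)]^2 = 3.37, so log Q = 0.528 and E = +0.914 − (0.0591/2)(0.528) = +0.8984 V.
Finally ΔG = −nFE = −(2)(96500 C/mol)(+0.8984 V) = −173 kJ/mol.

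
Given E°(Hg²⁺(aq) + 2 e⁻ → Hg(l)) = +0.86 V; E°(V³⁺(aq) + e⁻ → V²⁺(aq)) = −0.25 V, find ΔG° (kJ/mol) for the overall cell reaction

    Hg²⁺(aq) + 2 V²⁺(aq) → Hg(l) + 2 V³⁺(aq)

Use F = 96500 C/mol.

−214 kJ/mol

In the reaction as written Hg²⁺(aq) is reduced, so the Hg²⁺/Hg couple is the cathode and V³⁺/V²⁺ is the anode.
E°cell = +0.86 − (−0.25) = +1.11 V; balancing electrons gives n = 2.
ΔG° = −nFE°cell = −(2)(96500)(+1.11) J/mol = −214 kJ/mol.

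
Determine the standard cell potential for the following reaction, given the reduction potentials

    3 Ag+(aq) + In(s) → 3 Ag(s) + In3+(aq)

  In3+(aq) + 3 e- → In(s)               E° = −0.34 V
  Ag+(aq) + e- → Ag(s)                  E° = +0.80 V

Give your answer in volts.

+1.14 V

In the reaction as written, Ag+(aq) is reduced (cathode) and In3+(aq) is produced by oxidation at the anode.
E°cell = E°(cathode) − E°(anode) = +0.80 − (−0.34) = +1.14 V.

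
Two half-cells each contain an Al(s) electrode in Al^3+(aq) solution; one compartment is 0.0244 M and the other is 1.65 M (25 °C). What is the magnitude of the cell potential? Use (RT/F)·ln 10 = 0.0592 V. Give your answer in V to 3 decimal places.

For a concentration cell E°cell = 0, since both electrodes use the same couple.
The compartment with the higher Al^3+(aq) concentration (1.65 M) acts as the cathode; ions are reduced there and produced at the dilute (0.0244 M) anode.
With n = 3, Ecell = −(0.0592/3)·log([dilute]/[conc]) = −(0.0592/3)·log(0.0244/1.65) = +0.036 V.

0.036 V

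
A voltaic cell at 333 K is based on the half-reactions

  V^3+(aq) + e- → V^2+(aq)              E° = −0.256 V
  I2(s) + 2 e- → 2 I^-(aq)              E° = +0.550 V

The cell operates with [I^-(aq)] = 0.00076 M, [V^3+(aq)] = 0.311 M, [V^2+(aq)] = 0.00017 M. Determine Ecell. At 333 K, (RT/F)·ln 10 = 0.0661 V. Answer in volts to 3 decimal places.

+0.797 V

I₂/I⁻ is reduced (cathode, E° = +0.550 V) and V³⁺/V²⁺ is oxidized (anode).
E°cell = E°cat − E°an = +0.550 − (−0.256) = +0.806 V; n = 2.
For the overall reaction I2(s) + 2 V^2+(aq) → 2 I^-(aq) + 2 V^3+(aq), Q = ([I^-(aq)]^2·[V^3+(aq)]^2) / [V^2+(aq)]^2 = 1.93, giving log Q = 0.286.
E = E° − (0.0661/n)·log Q = +0.806 − (0.0661/2)(0.286) = +0.797 V.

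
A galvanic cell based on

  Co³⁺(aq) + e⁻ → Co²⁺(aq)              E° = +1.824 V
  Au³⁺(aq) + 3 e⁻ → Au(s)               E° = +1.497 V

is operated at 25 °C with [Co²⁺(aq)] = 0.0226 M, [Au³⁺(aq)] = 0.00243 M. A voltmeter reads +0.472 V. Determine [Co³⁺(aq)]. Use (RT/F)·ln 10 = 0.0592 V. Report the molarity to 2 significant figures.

0.86 M

Co³⁺/Co²⁺ is the cathode (higher E°); E°cell = +1.824 − (+1.497) = +0.327 V with n = 3.
From the Nernst equation, log Q = n(E° − E)/0.0592 = 3·(+0.327 − (+0.472))/0.0592 = −7.348.
For 3 Co³⁺(aq) + Au(s) → 3 Co²⁺(aq) + Au³⁺(aq), the reaction quotient is Q = ([Co²⁺(aq)]^3·[Au³⁺(aq)]) / [Co³⁺(aq)]^3.
Isolating [Co³⁺(aq)] in Q = 10^{−7.348} yields log [Co³⁺(aq)] = −0.068, i.e. 0.86 M.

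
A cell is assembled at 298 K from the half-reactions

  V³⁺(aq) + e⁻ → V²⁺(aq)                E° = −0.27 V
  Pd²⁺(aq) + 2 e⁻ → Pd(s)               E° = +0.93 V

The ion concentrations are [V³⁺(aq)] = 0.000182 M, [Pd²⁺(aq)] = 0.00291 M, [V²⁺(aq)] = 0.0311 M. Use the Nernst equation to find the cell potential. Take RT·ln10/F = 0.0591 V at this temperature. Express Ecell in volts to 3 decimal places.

+1.257 V

The Pd²⁺/Pd couple has the more positive E°, so it is the cathode; V³⁺/V²⁺ is the anode.
E°cell = +0.93 − (−0.27) = +1.20 V, with n = 2 electrons transferred.
For the overall reaction Pd²⁺(aq) + 2 V²⁺(aq) → Pd(s) + 2 V³⁺(aq), Q = [V³⁺(aq)]^2 / ([Pd²⁺(aq)]·[V²⁺(aq)]^2) = 0.0118, giving log Q = −1.929.
Applying E = E° − (RT ln10/nF)·log Q gives +1.20 − (0.0591/2)(−1.929) = +1.257 V.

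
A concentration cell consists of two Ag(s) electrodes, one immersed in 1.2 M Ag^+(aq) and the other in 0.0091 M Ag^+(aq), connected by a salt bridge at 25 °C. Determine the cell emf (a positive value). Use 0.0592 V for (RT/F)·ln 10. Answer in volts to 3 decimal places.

0.126 V

For a concentration cell E°cell = 0, since both electrodes use the same couple.
The compartment with the higher Ag^+(aq) concentration (1.2 M) acts as the cathode; ions are reduced there and produced at the dilute (0.0091 M) anode.
With n = 1, Ecell = −(0.0592/1)·log([dilute]/[conc]) = −(0.0592/1)·log(0.0091/1.2) = +0.126 V.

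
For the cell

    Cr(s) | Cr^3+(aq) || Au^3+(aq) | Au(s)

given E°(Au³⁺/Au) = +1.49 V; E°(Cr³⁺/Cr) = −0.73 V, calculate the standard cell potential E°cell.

By convention the left-hand electrode in cell notation is the anode (oxidation) and the right-hand electrode is the cathode (reduction).
E°cell = E°(right) − E°(left) = +1.49 − (−0.73) = +2.22 V.

+2.22 V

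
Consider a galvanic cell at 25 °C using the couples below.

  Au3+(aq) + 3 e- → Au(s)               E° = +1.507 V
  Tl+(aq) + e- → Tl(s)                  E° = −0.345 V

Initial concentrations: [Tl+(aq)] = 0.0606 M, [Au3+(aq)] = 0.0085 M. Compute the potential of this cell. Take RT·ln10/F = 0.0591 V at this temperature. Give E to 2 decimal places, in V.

+1.88 V

Since E°(Au³⁺/Au) > E°(Tl⁺/Tl), Au³⁺/Au serves as the cathode.
E°cell = +1.507 − (−0.345) = +1.852 V, with n = 3 electrons transferred.
For the overall reaction Au3+(aq) + 3 Tl(s) → Au(s) + 3 Tl+(aq), Q = [Tl+(aq)]^3 / [Au3+(aq)] = 0.0262, giving log Q = −1.582.
By the Nernst equation, E = +1.852 − (0.0591/3)·(−1.582) = +1.88 V.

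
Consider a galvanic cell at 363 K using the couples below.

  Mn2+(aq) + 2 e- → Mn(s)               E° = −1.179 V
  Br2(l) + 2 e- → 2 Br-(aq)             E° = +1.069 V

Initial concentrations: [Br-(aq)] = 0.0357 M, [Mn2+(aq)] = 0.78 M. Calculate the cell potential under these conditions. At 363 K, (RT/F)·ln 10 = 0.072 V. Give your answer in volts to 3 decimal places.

Since E°(Br₂/Br⁻) > E°(Mn²⁺/Mn), Br₂/Br⁻ serves as the cathode.
The standard potential is +1.069 − (−1.179) = +2.248 V and the balanced reaction transfers n = 2 electrons.
Balancing gives Br2(l) + Mn(s) → 2 Br-(aq) + Mn2+(aq); hence Q = [Br-(aq)]^2·[Mn2+(aq)] = 0.000994 (log Q = −3.003).
By the Nernst equation, E = +2.248 − (0.072/2)·(−3.003) = +2.356 V.

+2.356 V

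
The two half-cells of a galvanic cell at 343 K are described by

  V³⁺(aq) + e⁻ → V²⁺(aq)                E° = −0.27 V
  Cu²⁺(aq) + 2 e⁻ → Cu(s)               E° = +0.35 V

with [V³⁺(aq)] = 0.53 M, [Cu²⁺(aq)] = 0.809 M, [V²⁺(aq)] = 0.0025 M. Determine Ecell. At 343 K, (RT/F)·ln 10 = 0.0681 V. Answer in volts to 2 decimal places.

Cu²⁺/Cu is reduced (cathode, E° = +0.35 V) and V³⁺/V²⁺ is oxidized (anode).
E°cell = E°cat − E°an = +0.35 − (−0.27) = +0.62 V; n = 2.
Balancing gives Cu²⁺(aq) + 2 V²⁺(aq) → Cu(s) + 2 V³⁺(aq); hence Q = [V³⁺(aq)]^2 / ([Cu²⁺(aq)]·[V²⁺(aq)]^2) = 5.56×10^4 (log Q = 4.745).
Applying E = E° − (RT ln10/nF)·log Q gives +0.62 − (0.0681/2)(4.745) = +0.46 V.

+0.46 V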